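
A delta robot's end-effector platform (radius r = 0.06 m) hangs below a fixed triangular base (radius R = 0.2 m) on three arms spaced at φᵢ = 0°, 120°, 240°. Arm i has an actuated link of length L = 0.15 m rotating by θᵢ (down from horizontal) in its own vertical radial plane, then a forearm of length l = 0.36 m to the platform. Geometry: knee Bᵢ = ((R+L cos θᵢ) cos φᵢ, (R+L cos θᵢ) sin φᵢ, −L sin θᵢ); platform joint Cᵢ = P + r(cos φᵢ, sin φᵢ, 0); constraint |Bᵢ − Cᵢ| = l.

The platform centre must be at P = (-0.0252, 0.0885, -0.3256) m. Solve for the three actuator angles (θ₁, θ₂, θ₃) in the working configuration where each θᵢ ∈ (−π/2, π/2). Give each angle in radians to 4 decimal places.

arm 1 (φ=0.0°): x'=-0.0252, y'=0.0885
  e−x'=0.1652;  (l²−L²−(e−x')²−y'²−z²)/2L = -0.1135
  γ=atan2(-0.3256,0.1652)=-1.1013;  ψ=arccos(-0.3108)=1.8868;  θ1=γ+ψ≈0.7855
φ2=120.0° → target in arm frame (0.0892, -0.0224)
  A=0.0508, B=-0.3256, C=(l²−L²−A²−y'²−z²)/(2L)=-0.0066
  √(A²+B²)=0.3295;  θ2 = -1.4162+1.5910 ≈ 0.1748
rotate P by −φ3: (-0.0640, -0.0661, -0.3256)
  A=0.2040, B=-0.3256, C=(l²−L²−A²−y'²−z²)/(2L)=-0.1497
  θ3 = atan2(B,A) + arccos(C/0.3843) = 0.9600

θ₁ = 0.7855, θ₂ = 0.1748, θ₃ = 0.9600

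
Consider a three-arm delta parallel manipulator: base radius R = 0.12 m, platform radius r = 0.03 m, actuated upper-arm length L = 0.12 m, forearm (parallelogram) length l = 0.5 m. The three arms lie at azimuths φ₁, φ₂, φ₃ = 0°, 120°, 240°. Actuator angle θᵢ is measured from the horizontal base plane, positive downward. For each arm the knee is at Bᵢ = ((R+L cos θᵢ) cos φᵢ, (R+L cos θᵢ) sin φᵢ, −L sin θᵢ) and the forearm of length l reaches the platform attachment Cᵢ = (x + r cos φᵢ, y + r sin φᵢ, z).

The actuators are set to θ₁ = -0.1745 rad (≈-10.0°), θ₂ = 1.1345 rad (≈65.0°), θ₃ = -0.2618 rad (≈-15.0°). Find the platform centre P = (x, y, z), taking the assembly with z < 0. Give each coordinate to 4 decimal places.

(0.1164, -0.2258, -0.4157)

arm 1 at φ=0.0°: e+L cos θ1 = 0.2082;  S1 = (0.2082, 0.0000, 0.0208)
S2 = (0.1407·cos120.0°, 0.1407·sin120.0°, -0.1088) = (-0.0704, 0.1219, -0.1088)
S3 = (0.2059·cos240.0°, 0.2059·sin240.0°, 0.0311) = (-0.1030, -0.1783, 0.0311)
subtract pairs → two planes through P
[-0.5571 0.2437 -0.2592]·P = -0.0121;  [-0.6223 -0.3566 0.0204]·P = -0.0004
Cramer: x(z) = 0.0126-0.2496z;  y(z) = -0.0209+0.4929z
into |P−S₁|² = l²: 1.3052z² + 0.0353z + -0.2109 = 0;  Δ = 1.1023;  z = -0.4157 or 0.3887 → z<0 root = -0.4157
x = 0.1164, y = -0.2258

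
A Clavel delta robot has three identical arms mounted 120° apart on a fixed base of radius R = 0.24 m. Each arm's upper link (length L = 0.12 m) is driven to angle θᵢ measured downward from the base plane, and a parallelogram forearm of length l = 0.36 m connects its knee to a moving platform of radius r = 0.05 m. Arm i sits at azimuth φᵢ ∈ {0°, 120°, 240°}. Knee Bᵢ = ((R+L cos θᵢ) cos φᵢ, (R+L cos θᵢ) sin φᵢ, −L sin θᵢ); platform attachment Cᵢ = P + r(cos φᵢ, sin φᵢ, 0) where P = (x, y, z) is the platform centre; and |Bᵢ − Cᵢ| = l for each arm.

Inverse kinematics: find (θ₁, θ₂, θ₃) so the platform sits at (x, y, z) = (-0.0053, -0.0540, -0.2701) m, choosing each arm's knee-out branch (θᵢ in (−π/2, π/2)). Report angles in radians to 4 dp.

θ₁ = 0.6112, θ₂ = 0.8729, θ₃ = 0.1744

arm 1 (φ=0.0°): x'=-0.0053, y'=-0.0540
  A=0.1953, B=-0.2701, C=(l²−L²−A²−y'²−z²)/(2L)=0.0049
  θ1 = atan2(B,A) + arccos(C/0.3333) = 0.6112
arm 2 (φ=120.0°): x'=-0.0441, y'=0.0316
  A=0.2341, B=-0.2701, C=(l²−L²−A²−y'²−z²)/(2L)=-0.0565
  γ=atan2(-0.2701,0.2341)=-0.8566;  ψ=arccos(-0.1581)=1.7296;  θ2=γ+ψ≈0.8729
φ3=240.0° → target in arm frame (0.0494, 0.0224)
  A cos θ + B sin θ = C:  0.1406·cos θ + -0.2701·sin θ = 0.0916
  √(A²+B²)=0.3045;  θ3 = -1.0909+1.2653 ≈ 0.1744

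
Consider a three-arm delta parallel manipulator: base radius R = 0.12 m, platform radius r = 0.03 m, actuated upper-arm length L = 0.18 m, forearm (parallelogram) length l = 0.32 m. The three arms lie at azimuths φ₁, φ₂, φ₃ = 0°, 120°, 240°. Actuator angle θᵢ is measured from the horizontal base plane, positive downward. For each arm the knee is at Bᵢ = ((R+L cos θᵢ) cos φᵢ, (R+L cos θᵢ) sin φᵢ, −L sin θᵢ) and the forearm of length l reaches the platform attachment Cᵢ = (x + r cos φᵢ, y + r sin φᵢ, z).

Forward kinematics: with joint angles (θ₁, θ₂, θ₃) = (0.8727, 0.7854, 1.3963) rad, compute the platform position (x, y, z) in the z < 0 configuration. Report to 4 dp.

S1 = (0.2057·cos0.0°, 0.2057·sin0.0°, -0.1379) = (0.2057, 0.0000, -0.1379)
φ2=120.0°: virtual centre (-0.1086, 0.1882, -0.1273), radius l
φ3=240.0°: virtual centre (-0.0606, -0.1050, -0.1773), radius l
|S₂|²−|S₁|² = 0.0021;  |S₃|²−|S₁|² = -0.0152
[-0.6287 0.3763 0.0212]·P = 0.0021;  [-0.5326 -0.2100 -0.0787]·P = -0.0152
det = 0.3325;  x = 0.0159+-0.0757z,  y = 0.0321+-0.1829z
sphere 1 gives Az²+Bz+C=0 with A=1.0392, B=0.2928, C=-0.0463;  B²−4AC=0.2783;  roots -0.3947, 0.1130;  negative root z = -0.3947
x = 0.0458, y = 0.1043

(0.0458, 0.1043, -0.3947)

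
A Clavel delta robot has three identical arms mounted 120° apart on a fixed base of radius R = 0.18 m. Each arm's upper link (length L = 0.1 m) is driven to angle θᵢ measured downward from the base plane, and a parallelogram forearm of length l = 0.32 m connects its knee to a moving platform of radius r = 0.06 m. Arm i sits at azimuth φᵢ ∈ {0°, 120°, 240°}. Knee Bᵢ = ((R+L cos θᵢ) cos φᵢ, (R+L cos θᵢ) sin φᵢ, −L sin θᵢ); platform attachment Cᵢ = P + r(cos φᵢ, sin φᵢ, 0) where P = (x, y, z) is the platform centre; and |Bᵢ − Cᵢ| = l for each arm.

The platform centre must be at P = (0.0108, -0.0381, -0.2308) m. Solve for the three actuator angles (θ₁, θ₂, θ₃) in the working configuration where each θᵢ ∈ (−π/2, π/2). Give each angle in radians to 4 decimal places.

θ₁ = -0.0867, θ₂ = 0.3497, θ₃ = -0.2615

arm 1 (φ=0.0°): x'=0.0108, y'=-0.0381
  e−x'=0.1092;  (l²−L²−(e−x')²−y'²−z²)/2L = 0.1288
  θ1 = atan2(B,A) + arccos(C/0.2553) = -0.0867
arm 2 (φ=120.0°): x'=-0.0384, y'=0.0097
  e−x'=0.1584;  (l²−L²−(e−x')²−y'²−z²)/2L = 0.0697
  √(A²+B²)=0.2799;  θ2 = -0.9693+1.3190 ≈ 0.3497
arm 3 (φ=240.0°): x'=0.0276, y'=0.0284
  A=0.0924, B=-0.2308, C=(l²−L²−A²−y'²−z²)/(2L)=0.1489
  θ3 = atan2(B,A) + arccos(C/0.2486) = -0.2615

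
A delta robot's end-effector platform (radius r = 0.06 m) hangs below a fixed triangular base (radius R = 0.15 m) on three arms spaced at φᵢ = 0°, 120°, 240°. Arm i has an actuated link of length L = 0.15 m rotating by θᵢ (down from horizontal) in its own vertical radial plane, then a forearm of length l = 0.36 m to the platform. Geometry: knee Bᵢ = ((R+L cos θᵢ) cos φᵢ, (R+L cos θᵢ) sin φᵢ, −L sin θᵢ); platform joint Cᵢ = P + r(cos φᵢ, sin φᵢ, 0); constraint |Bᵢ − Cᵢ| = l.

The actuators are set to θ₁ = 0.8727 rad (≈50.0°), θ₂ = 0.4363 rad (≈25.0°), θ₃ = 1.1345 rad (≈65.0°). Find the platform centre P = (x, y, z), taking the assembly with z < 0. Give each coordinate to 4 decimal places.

S1 = (0.1864·cos0.0°, 0.1864·sin0.0°, -0.1149) = (0.1864, 0.0000, -0.1149)
φ2=120.0°: virtual centre (-0.1130, 0.1957, -0.0634), radius l
φ3=240.0°: virtual centre (-0.0767, -0.1328, -0.1359), radius l
subtract pairs → two planes through P
[-0.5988 0.3914 0.1030]·P = 0.0071;  [-0.5262 -0.2657 -0.0421]·P = -0.0059
det = 0.3650;  x = 0.0012+0.0299z,  y = 0.0200+-0.2176z
quadratic in z: (1.0482)z²+(0.2100)z+(-0.0817)=0, √Δ=0.6218 → z ∈ {-0.3968, 0.1964}; z = -0.3968 (taking z<0)
x = -0.0107, y = 0.1063

(-0.0107, 0.1063, -0.3968)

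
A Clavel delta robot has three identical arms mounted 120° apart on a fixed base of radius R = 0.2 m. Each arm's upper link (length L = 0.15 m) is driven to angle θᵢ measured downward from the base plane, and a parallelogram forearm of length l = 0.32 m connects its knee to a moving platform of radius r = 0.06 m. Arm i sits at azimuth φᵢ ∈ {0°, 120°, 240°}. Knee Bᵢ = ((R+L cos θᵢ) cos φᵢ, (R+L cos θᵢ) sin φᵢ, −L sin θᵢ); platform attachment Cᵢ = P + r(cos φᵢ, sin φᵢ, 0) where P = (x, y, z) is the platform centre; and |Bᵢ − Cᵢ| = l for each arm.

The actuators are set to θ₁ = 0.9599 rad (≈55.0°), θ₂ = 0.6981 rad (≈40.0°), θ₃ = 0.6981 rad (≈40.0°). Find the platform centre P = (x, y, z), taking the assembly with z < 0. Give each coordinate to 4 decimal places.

φ1=0.0°: virtual centre (0.2260, 0.0000, -0.1229), radius l
arm 2 at φ=120.0°: ρ2 = 0.2549;  S2 = (-0.1275, 0.2208, -0.0964)
φ3=240.0°: virtual centre (-0.1275, -0.2208, -0.0964), radius l
eliminate P² terms by subtracting sphere 1 from 2 and 3
linear system: -0.7070x+0.4415y = 0.0081−0.0529z; -0.7070x+-0.4415y = 0.0081−0.0529z
det = 0.6243;  x = -0.0114+0.0748z,  y = 0.0000+0.0000z
into |P−S₁|² = l²: 1.0056z² + 0.2102z + -0.0309 = 0;  Δ = 0.1685;  z = -0.3086 or 0.0996 → z<0 root = -0.3086
x = -0.0345, y = 0.0000

(-0.0345, 0.0000, -0.3086)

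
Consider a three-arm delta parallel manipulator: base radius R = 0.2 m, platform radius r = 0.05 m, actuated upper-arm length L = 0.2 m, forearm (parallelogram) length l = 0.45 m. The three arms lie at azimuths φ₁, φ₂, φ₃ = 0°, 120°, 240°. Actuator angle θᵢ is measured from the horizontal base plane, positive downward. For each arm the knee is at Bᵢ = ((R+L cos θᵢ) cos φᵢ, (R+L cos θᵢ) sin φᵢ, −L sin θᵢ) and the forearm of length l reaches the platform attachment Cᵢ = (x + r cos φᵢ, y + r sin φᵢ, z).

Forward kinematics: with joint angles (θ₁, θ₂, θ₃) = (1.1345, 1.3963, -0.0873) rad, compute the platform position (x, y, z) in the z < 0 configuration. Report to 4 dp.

(-0.0713, -0.2331, -0.4150)

O1 = (0.2345·cos0.0°, 0.2345·sin0.0°, -0.1813) = (0.2345, 0.0000, -0.1813)
φ2=120.0°: virtual centre (-0.0924, 0.1600, -0.1970), radius l
O3 = (0.3492·cos240.0°, 0.3492·sin240.0°, 0.0174) = (-0.1746, -0.3024, 0.0174)
eliminate P² terms by subtracting sphere 1 from 2 and 3
plane₁₂: -0.6538x+0.3199y+-0.0314z = -0.0149
det = 0.6573;  x = -0.0030+0.1646z,  y = -0.0528+0.4344z
quadratic in z: (1.2158)z²+(0.2385)z+(-0.1104)=0, √Δ=0.7707 → z ∈ {-0.4150, 0.2189}; z = -0.4150 (taking z<0)
x = -0.0713, y = -0.2331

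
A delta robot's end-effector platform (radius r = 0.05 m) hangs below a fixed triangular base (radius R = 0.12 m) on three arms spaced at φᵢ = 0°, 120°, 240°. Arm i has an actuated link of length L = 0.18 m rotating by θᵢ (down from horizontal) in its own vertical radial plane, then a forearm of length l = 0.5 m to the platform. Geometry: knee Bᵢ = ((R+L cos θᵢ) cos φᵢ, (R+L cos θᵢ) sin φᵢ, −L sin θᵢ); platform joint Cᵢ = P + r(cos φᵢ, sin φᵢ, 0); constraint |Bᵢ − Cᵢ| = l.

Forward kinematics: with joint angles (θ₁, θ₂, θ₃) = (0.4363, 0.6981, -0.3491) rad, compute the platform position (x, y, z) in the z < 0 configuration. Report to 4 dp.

(-0.0517, -0.2022, -0.4338)

S1 = (0.2331·cos0.0°, 0.2331·sin0.0°, -0.0761) = (0.2331, 0.0000, -0.0761)
S2 = (0.2079·cos120.0°, 0.2079·sin120.0°, -0.1157) = (-0.1039, 0.1800, -0.1157)
S3 = (0.2391·cos240.0°, 0.2391·sin240.0°, 0.0616) = (-0.1196, -0.2071, 0.0616)
subtract pairs → two planes through P
linear system: -0.6742x+0.3601y = -0.0035−-0.0793z; -0.7054x+-0.4142y = 0.0008−0.2753z
Cramer: x(z) = 0.0022+0.1243z;  y(z) = -0.0057+0.4529z
into |P−S₁|² = l²: 1.2205z² + 0.0895z + -0.1908 = 0;  Δ = 0.9397;  z = -0.4338 or 0.3604 → z<0 root = -0.4338
x = -0.0517, y = -0.2022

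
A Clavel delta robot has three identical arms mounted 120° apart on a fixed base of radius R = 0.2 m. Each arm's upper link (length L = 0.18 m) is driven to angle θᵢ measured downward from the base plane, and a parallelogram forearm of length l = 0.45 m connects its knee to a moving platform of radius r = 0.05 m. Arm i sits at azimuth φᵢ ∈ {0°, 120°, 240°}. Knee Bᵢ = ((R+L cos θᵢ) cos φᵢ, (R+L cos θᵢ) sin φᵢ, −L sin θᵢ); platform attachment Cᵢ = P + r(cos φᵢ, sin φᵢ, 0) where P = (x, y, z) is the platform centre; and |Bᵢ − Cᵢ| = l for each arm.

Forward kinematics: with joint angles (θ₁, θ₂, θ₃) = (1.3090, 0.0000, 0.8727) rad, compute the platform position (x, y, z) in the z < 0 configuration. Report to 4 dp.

φ1=0.0°: virtual centre (0.1966, 0.0000, -0.1739), radius l
O2 = (0.3300·cos120.0°, 0.3300·sin120.0°, 0.0000) = (-0.1650, 0.2858, 0.0000)
arm 3 at φ=240.0°: e+L cos θ3 = 0.2657;  O3 = (-0.1328, -0.2301, -0.1379)
eliminate P² terms by subtracting sphere 1 from 2 and 3
plane₁₂: -0.7232x+0.5716y+0.3477z = 0.0400
Cramer: x(z) = -0.0427+0.2836z;  y(z) = 0.0160-0.2496z
quadratic in z: (1.1427)z²+(0.2040)z+(-0.1148)=0, √Δ=0.7525 → z ∈ {-0.4185, 0.2400}; z = -0.4185 (taking z<0)
x = -0.1613, y = 0.1205

(-0.1613, 0.1205, -0.4185)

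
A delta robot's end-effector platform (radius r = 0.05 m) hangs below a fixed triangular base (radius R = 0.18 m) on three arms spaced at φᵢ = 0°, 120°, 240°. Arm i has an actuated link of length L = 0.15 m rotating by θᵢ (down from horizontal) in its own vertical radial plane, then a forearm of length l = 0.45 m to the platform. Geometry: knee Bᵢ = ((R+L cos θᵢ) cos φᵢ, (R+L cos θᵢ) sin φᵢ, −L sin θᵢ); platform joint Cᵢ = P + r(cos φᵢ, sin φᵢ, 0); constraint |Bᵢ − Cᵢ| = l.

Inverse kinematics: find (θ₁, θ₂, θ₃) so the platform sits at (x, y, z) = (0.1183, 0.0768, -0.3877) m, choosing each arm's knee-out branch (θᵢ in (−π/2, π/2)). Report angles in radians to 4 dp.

φ1=0.0° → target in arm frame (0.1183, 0.0768)
  A=0.0117, B=-0.3877, C=(l²−L²−A²−y'²−z²)/(2L)=0.0788
  √(A²+B²)=0.3879;  θ1 = -1.5406+1.3661 ≈ -0.1745
arm 2 (φ=120.0°): x'=0.0074, y'=-0.1409
  A cos θ + B sin θ = C:  0.1226·cos θ + -0.3877·sin θ = -0.0173
  θ2 = atan2(B,A) + arccos(C/0.4066) = 0.3489
arm 3 (φ=240.0°): x'=-0.1257, y'=0.0641
  A cos θ + B sin θ = C:  0.2557·cos θ + -0.3877·sin θ = -0.1326
  √(A²+B²)=0.4644;  θ3 = -0.9878+1.8603 ≈ 0.8725

θ₁ = -0.1745, θ₂ = 0.3489, θ₃ = 0.8725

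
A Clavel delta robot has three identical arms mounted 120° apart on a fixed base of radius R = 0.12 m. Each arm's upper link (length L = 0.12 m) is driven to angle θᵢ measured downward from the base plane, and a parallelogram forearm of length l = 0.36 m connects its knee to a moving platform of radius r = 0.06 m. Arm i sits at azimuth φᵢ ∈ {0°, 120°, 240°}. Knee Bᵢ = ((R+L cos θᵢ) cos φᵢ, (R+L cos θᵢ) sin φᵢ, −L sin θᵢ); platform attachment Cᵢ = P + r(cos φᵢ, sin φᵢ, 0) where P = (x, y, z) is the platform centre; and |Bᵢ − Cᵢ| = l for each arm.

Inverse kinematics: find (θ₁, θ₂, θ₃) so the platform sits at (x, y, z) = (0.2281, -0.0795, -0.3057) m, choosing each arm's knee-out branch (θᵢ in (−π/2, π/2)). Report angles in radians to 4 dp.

θ₁ = -0.3489, θ₂ = 1.3965, θ₃ = 0.9601

φ1=0.0° → target in arm frame (0.2281, -0.0795)
  e−x'=-0.1681;  (l²−L²−(e−x')²−y'²−z²)/2L = -0.0535
  θ1 = atan2(B,A) + arccos(C/0.3489) = -0.3489
φ2=120.0° → target in arm frame (-0.1829, -0.1578)
  A=0.2429, B=-0.3057, C=(l²−L²−A²−y'²−z²)/(2L)=-0.2590
  √(A²+B²)=0.3905;  θ2 = -0.8994+2.2959 ≈ 1.3965
arm 3 (φ=240.0°): x'=-0.0452, y'=0.2373
  e−x'=0.1052;  (l²−L²−(e−x')²−y'²−z²)/2L = -0.1901
  √(A²+B²)=0.3233;  θ3 = -1.2394+2.1994 ≈ 0.9601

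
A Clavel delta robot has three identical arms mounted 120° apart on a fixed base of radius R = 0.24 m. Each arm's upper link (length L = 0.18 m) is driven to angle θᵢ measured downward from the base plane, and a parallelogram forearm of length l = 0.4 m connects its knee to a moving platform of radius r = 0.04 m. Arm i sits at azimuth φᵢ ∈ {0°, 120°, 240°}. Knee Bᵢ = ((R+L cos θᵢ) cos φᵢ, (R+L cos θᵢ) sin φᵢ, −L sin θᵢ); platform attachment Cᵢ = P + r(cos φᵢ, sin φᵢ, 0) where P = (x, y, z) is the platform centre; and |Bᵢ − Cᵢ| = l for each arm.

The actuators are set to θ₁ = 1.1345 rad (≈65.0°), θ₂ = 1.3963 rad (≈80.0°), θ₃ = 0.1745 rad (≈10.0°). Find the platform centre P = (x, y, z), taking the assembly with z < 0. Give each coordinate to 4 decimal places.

arm 1 at φ=0.0°: ρ1 = 0.2761;  O1 = (0.2761, 0.0000, -0.1631)
φ2=120.0°: virtual centre (-0.1156, 0.2003, -0.1773), radius l
O3 = (0.3773·cos240.0°, 0.3773·sin240.0°, -0.0313) = (-0.1886, -0.3267, -0.0313)
eliminate P² terms by subtracting sphere 1 from 2 and 3
plane₁₂: -0.7834x+0.4005y+-0.0283z = -0.0179
det = 0.8842;  x = -0.0051+0.0986z,  y = -0.0547+0.2634z
sphere 1 gives Az²+Bz+C=0 with A=1.0791, B=0.2420, C=-0.0513;  B²−4AC=0.2802;  roots -0.3574, 0.1331;  negative root z = -0.3574
x = -0.0403, y = -0.1489

(-0.0403, -0.1489, -0.3574)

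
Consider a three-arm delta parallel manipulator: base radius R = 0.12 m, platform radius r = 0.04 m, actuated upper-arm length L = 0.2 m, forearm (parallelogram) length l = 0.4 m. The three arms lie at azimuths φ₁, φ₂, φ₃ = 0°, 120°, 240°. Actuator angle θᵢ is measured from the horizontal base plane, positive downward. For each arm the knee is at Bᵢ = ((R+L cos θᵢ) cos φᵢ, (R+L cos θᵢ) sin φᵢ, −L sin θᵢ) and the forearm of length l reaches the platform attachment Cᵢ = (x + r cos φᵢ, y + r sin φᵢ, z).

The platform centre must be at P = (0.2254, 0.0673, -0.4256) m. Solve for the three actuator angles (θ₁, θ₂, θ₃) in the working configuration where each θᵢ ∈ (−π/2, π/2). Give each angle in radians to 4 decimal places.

θ₁ = 0.1743, θ₂ = 1.1345, θ₃ = 1.3963

φ1=0.0° → target in arm frame (0.2254, 0.0673)
  A=-0.1454, B=-0.4256, C=(l²−L²−A²−y'²−z²)/(2L)=-0.2170
  γ=atan2(-0.4256,-0.1454)=-1.9000;  ψ=arccos(-0.4825)=2.0743;  θ1=γ+ψ≈0.1743
φ2=120.0° → target in arm frame (-0.0544, -0.2289)
  A=0.1344, B=-0.4256, C=(l²−L²−A²−y'²−z²)/(2L)=-0.3289
  √(A²+B²)=0.4463;  θ2 = -1.2649+2.3994 ≈ 1.1345
arm 3 (φ=240.0°): x'=-0.1710, y'=0.1616
  A cos θ + B sin θ = C:  0.2510·cos θ + -0.4256·sin θ = -0.3756
  γ=atan2(-0.4256,0.2510)=-1.0380;  ψ=arccos(-0.7601)=2.4343;  θ3=γ+ψ≈1.3963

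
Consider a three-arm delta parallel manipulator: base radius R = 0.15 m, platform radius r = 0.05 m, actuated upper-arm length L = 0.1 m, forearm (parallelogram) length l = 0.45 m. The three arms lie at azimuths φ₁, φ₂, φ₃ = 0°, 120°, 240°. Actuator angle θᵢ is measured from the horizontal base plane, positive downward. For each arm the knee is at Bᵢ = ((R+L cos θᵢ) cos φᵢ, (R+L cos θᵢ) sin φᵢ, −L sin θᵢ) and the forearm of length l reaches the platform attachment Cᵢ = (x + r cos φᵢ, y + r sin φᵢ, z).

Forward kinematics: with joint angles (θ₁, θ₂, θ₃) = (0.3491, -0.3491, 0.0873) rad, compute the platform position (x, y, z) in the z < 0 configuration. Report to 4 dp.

arm 1 at φ=0.0°: (R−r)+L cos θ1 = 0.1940;  O1 = (0.1940, 0.0000, -0.0342)
arm 2 at φ=120.0°: (R−r)+L cos θ2 = 0.1940;  O2 = (-0.0970, 0.1680, 0.0342)
φ3=240.0°: virtual centre (-0.0998, -0.1729, -0.0087), radius l
subtract pairs → two planes through P
[-0.5819 0.3360 0.1368]·P = 0.0000;  [-0.5876 -0.3458 0.0510]·P = 0.0011
Cramer: x(z) = -0.0010+0.1616z;  y(z) = -0.0017-0.1273z
into |P−O₁|² = l²: 1.0423z² + 0.0058z + -0.1633 = 0;  Δ = 0.6810;  z = -0.3987 or 0.3931 → z<0 root = -0.3987
x = -0.0654, y = 0.0491

(-0.0654, 0.0491, -0.3987)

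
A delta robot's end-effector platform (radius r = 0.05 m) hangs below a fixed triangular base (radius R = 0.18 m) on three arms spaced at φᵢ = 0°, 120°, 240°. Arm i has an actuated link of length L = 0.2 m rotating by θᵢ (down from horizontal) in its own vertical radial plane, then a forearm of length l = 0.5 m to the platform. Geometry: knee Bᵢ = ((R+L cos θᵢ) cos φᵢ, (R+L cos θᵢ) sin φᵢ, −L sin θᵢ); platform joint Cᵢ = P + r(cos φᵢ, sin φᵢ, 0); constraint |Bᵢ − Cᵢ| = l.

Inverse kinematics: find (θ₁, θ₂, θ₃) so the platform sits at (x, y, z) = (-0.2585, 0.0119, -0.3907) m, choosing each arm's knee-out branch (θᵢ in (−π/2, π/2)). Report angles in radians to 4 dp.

θ₁ = 1.2218, θ₂ = -0.0870, θ₃ = 0.0000

rotate P by −φ1: (-0.2585, 0.0119, -0.3907)
  e−x'=0.3885;  (l²−L²−(e−x')²−y'²−z²)/2L = -0.2343
  γ=atan2(-0.3907,0.3885)=-0.7882;  ψ=arccos(-0.4252)=2.0100;  θ1=γ+ψ≈1.2218
φ2=120.0° → target in arm frame (0.1396, 0.2179)
  e−x'=-0.0096;  (l²−L²−(e−x')²−y'²−z²)/2L = 0.0244
  √(A²+B²)=0.3908;  θ2 = -1.5952+1.5082 ≈ -0.0870
φ3=240.0° → target in arm frame (0.1189, -0.2298)
  A cos θ + B sin θ = C:  0.0111·cos θ + -0.3907·sin θ = 0.0110
  θ3 = atan2(B,A) + arccos(C/0.3909) = 0.0000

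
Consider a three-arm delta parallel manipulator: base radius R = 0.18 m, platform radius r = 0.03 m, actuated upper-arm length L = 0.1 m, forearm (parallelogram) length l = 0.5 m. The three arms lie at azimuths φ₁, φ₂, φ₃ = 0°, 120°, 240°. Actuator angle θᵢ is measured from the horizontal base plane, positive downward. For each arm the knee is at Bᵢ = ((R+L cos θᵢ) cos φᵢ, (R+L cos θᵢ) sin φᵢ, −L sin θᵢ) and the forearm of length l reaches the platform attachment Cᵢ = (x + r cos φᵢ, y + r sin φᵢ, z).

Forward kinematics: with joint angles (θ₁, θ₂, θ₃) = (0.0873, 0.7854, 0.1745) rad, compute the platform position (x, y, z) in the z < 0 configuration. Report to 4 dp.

(0.0531, -0.0728, -0.4627)

centre 1 = (0.2496·cos0.0°, 0.2496·sin0.0°, -0.0087) = (0.2496, 0.0000, -0.0087)
φ2=120.0°: virtual centre (-0.1104, 0.1911, -0.0707), radius l
arm 3 at φ=240.0°: (R−r)+L cos θ3 = 0.2485;  centre 3 = (-0.1242, -0.2152, -0.0174)
|centre ₂|²−|centre ₁|² = -0.0087;  |centre ₃|²−|centre ₁|² = -0.0003
linear system: -0.7199x+0.3823y = -0.0087−-0.1240z; -0.7477x+-0.4304y = -0.0003−-0.0173z
Cramer: x(z) = 0.0065-0.1007z;  y(z) = -0.0105+0.1347z
quadratic in z: (1.0283)z²+(0.0636)z+(-0.1907)=0, √Δ=0.8879 → z ∈ {-0.4627, 0.4008}; z = -0.4627 (taking z<0)
x = 0.0531, y = -0.0728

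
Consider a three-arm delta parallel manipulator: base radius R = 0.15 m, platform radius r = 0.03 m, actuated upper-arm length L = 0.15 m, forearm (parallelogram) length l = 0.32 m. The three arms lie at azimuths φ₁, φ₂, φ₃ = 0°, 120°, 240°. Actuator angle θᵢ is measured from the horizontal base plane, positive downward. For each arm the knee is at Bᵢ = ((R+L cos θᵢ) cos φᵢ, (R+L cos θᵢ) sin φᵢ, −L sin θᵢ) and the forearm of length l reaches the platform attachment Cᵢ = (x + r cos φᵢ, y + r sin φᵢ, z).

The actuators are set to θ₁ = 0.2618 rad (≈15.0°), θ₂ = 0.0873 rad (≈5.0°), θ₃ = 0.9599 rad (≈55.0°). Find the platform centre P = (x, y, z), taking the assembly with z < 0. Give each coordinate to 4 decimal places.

(0.0330, 0.0856, -0.2421)

φ1=0.0°: virtual centre (0.2649, 0.0000, -0.0388), radius l
O2 = (0.2694·cos120.0°, 0.2694·sin120.0°, -0.0131) = (-0.1347, 0.2333, -0.0131)
arm 3 at φ=240.0°: e+L cos θ3 = 0.2060;  O3 = (-0.1030, -0.1784, -0.1229)
|O₂|²−|O₁|² = 0.0011;  |O₃|²−|O₁|² = -0.0141
[-0.7992 0.4667 0.0515]·P = 0.0011;  [-0.7358 -0.3569 -0.1681]·P = -0.0141
Cramer: x(z) = 0.0099-0.0956z;  y(z) = 0.0192-0.2740z
into |P−O₁|² = l²: 1.0842z² + 0.1158z + -0.0355 = 0;  Δ = 0.1673;  z = -0.2421 or 0.1352 → z<0 root = -0.2421
x = 0.0330, y = 0.0856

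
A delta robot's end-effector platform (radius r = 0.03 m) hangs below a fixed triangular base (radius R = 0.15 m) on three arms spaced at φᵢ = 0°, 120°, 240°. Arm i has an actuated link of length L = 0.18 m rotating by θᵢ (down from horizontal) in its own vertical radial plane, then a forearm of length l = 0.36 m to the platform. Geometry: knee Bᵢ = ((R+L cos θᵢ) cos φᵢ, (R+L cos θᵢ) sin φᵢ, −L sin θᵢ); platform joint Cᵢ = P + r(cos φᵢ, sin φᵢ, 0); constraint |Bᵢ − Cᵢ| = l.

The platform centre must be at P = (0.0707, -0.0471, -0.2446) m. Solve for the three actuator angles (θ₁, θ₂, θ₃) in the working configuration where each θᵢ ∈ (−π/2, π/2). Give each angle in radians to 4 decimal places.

θ₁ = -0.1740, θ₂ = 0.6982, θ₃ = 0.2617

φ1=0.0° → target in arm frame (0.0707, -0.0471)
  A cos θ + B sin θ = C:  0.0493·cos θ + -0.2446·sin θ = 0.0909
  √(A²+B²)=0.2495;  θ1 = -1.3719+1.1979 ≈ -0.1740
arm 2 (φ=120.0°): x'=-0.0761, y'=-0.0377
  A=0.1961, B=-0.2446, C=(l²−L²−A²−y'²−z²)/(2L)=-0.0070
  √(A²+B²)=0.3135;  θ2 = -0.8949+1.5931 ≈ 0.6982
φ3=240.0° → target in arm frame (0.0054, 0.0848)
  A=0.1146, B=-0.2446, C=(l²−L²−A²−y'²−z²)/(2L)=0.0474
  √(A²+B²)=0.2701;  θ3 = -1.1328+1.3944 ≈ 0.2617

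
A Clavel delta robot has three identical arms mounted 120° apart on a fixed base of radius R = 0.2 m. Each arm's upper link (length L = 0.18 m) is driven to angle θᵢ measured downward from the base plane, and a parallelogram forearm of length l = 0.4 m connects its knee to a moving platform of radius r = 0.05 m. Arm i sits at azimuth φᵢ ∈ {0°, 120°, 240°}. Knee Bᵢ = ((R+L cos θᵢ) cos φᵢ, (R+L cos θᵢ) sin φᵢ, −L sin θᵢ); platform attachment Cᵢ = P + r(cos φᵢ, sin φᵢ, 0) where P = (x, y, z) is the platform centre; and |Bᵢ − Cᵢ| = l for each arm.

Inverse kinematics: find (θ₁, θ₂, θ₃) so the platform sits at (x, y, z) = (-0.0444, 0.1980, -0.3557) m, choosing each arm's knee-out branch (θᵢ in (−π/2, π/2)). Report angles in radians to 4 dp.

φ1=0.0° → target in arm frame (-0.0444, 0.1980)
  A cos θ + B sin θ = C:  0.1944·cos θ + -0.3557·sin θ = -0.2109
  γ=atan2(-0.3557,0.1944)=-1.0706;  ψ=arccos(-0.5202)=2.1179;  θ1=γ+ψ≈1.0473
φ2=120.0° → target in arm frame (0.1937, -0.0605)
  A=-0.0437, B=-0.3557, C=(l²−L²−A²−y'²−z²)/(2L)=-0.0125
  θ2 = atan2(B,A) + arccos(C/0.3584) = -0.0873
φ3=240.0° → target in arm frame (-0.1493, -0.1375)
  A cos θ + B sin θ = C:  0.2993·cos θ + -0.3557·sin θ = -0.2983
  √(A²+B²)=0.4649;  θ3 = -0.8713+2.2675 ≈ 1.3961

θ₁ = 1.0473, θ₂ = -0.0873, θ₃ = 1.3961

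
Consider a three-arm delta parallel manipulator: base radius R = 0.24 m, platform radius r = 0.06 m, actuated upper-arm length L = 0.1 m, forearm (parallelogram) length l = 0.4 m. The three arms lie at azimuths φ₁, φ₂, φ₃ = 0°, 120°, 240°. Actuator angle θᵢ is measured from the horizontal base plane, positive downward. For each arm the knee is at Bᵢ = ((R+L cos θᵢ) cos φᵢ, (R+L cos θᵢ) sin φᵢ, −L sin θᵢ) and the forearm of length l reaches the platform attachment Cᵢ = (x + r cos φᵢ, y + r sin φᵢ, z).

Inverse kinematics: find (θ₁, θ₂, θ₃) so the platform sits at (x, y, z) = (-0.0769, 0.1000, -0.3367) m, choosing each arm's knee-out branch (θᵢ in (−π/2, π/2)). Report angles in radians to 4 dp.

θ₁ = 1.1351, θ₂ = -0.3487, θ₃ = 0.9603

φ1=0.0° → target in arm frame (-0.0769, 0.1000)
  e−x'=0.2569;  (l²−L²−(e−x')²−y'²−z²)/2L = -0.1968
  γ=atan2(-0.3367,0.2569)=-0.9190;  ψ=arccos(-0.4647)=2.0541;  θ1=γ+ψ≈1.1351
φ2=120.0° → target in arm frame (0.1251, 0.0166)
  e−x'=0.0549;  (l²−L²−(e−x')²−y'²−z²)/2L = 0.1667
  γ=atan2(-0.3367,0.0549)=-1.4090;  ψ=arccos(0.4886)=1.0603;  θ2=γ+ψ≈-0.3487
rotate P by −φ3: (-0.0482, -0.1166, -0.3367)
  e−x'=0.2282;  (l²−L²−(e−x')²−y'²−z²)/2L = -0.1451
  √(A²+B²)=0.4067;  θ3 = -0.9753+1.9355 ≈ 0.9603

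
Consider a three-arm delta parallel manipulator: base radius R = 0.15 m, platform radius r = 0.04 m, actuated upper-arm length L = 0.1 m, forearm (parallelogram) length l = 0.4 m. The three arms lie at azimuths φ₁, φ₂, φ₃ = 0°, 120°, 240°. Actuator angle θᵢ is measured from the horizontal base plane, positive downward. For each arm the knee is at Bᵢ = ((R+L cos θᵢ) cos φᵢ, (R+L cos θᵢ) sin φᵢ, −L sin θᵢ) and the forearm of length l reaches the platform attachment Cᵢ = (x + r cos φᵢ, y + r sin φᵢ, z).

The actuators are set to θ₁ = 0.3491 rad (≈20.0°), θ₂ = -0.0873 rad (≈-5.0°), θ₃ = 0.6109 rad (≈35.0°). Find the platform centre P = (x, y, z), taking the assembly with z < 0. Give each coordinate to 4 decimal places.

S1 = (0.2040·cos0.0°, 0.2040·sin0.0°, -0.0342) = (0.2040, 0.0000, -0.0342)
arm 2 at φ=120.0°: ρ2 = 0.2096;  S2 = (-0.1048, 0.1815, 0.0087)
φ3=240.0°: virtual centre (-0.0960, -0.1662, -0.0574), radius l
subtract pairs → two planes through P
[-0.6176 0.3631 0.0858]·P = 0.0012;  [-0.5998 -0.3324 -0.0463]·P = -0.0027
det = 0.4231;  x = 0.0013+0.0277z,  y = 0.0056+-0.1893z
into |P−S₁|² = l²: 1.0366z² + 0.0550z + -0.1177 = 0;  Δ = 0.4912;  z = -0.3646 or 0.3115 → z<0 root = -0.3646
x = -0.0088, y = 0.0747

(-0.0088, 0.0747, -0.3646)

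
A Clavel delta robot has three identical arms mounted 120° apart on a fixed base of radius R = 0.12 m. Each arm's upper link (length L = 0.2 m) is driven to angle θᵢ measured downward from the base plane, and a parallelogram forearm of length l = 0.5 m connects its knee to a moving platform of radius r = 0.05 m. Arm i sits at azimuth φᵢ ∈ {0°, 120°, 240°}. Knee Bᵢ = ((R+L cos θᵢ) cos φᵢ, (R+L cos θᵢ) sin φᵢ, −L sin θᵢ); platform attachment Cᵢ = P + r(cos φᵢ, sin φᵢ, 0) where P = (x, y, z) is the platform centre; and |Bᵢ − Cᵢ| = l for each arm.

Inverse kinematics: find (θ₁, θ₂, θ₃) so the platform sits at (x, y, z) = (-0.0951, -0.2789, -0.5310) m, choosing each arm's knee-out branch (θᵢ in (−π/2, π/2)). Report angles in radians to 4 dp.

arm 1 (φ=0.0°): x'=-0.0951, y'=-0.2789
  e−x'=0.1651;  (l²−L²−(e−x')²−y'²−z²)/2L = -0.4425
  γ=atan2(-0.5310,0.1651)=-1.2693;  ψ=arccos(-0.7958)=2.4911;  θ1=γ+ψ≈1.2217
rotate P by −φ2: (-0.1940, 0.2218, -0.5310)
  A cos θ + B sin θ = C:  0.2640·cos θ + -0.5310·sin θ = -0.4771
  γ=atan2(-0.5310,0.2640)=-1.1094;  ψ=arccos(-0.8046)=2.5058;  θ2=γ+ψ≈1.3963
rotate P by −φ3: (0.2891, 0.0571, -0.5310)
  A cos θ + B sin θ = C:  -0.2191·cos θ + -0.5310·sin θ = -0.3080
  √(A²+B²)=0.5744;  θ3 = -1.9621+2.1368 ≈ 0.1747

θ₁ = 1.2217, θ₂ = 1.3963, θ₃ = 0.1747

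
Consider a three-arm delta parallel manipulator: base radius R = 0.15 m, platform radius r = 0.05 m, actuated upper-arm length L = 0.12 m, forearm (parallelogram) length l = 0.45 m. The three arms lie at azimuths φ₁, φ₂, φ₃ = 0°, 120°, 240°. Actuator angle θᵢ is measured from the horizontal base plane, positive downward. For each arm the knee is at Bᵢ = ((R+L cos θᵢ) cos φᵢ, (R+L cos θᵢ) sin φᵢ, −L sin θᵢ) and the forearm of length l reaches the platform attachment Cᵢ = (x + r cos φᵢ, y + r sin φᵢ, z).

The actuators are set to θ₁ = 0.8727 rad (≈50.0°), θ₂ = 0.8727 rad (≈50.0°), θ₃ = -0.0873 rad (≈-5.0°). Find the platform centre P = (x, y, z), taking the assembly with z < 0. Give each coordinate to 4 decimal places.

(-0.0792, -0.1372, -0.4354)

O1 = (0.1771·cos0.0°, 0.1771·sin0.0°, -0.0919) = (0.1771, 0.0000, -0.0919)
φ2=120.0°: virtual centre (-0.0886, 0.1534, -0.0919), radius l
φ3=240.0°: virtual centre (-0.1098, -0.1901, 0.0105), radius l
subtract pairs → two planes through P
linear system: -0.5314x+0.3068y = 0.0000−0.0000z; -0.5738x+-0.3803y = 0.0085−0.2048z
det = 0.3781;  x = -0.0069+0.1662z,  y = -0.0119+0.2878z
into |P−O₁|² = l²: 1.1104z² + 0.1158z + -0.1600 = 0;  Δ = 0.7243;  z = -0.4354 or 0.3310 → z<0 root = -0.4354
x = -0.0792, y = -0.1372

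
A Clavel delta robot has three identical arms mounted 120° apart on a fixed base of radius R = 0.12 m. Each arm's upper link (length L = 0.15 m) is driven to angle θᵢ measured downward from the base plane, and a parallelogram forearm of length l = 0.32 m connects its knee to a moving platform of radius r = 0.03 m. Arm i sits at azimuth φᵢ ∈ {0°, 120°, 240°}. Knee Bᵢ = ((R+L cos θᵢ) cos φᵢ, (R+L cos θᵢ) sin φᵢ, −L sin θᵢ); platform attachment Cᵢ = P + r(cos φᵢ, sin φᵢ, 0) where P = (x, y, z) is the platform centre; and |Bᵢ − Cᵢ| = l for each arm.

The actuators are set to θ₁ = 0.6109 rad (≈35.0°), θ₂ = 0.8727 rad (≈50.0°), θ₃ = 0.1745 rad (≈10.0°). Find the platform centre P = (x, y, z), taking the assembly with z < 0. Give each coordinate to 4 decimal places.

(-0.0086, -0.0848, -0.3009)

arm 1 at φ=0.0°: e+L cos θ1 = 0.2129;  O1 = (0.2129, 0.0000, -0.0860)
O2 = (0.1864·cos120.0°, 0.1864·sin120.0°, -0.1149) = (-0.0932, 0.1614, -0.1149)
φ3=240.0°: virtual centre (-0.1189, -0.2059, -0.0260), radius l
eliminate P² terms by subtracting sphere 1 from 2 and 3
linear system: -0.6122x+0.3229y = -0.0048−-0.0577z; -0.6635x+-0.4117y = 0.0045−0.1200z
det = 0.4663;  x = 0.0011+0.0321z,  y = -0.0126+0.2397z
sphere 1 gives Az²+Bz+C=0 with A=1.0585, B=0.1524, C=-0.0500;  B²−4AC=0.2349;  roots -0.3009, 0.1569;  negative root z = -0.3009
x = -0.0086, y = -0.0848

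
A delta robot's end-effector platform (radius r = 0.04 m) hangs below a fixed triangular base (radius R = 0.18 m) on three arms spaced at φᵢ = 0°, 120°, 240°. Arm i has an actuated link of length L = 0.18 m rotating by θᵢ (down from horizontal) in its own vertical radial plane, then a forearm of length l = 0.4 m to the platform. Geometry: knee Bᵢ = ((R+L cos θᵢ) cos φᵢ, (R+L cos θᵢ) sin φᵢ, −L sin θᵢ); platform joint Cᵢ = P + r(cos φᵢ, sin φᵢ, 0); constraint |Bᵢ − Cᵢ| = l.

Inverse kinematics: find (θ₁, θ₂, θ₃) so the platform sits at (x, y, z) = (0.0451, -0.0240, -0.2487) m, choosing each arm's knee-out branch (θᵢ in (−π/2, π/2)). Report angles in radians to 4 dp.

φ1=0.0° → target in arm frame (0.0451, -0.0240)
  A cos θ + B sin θ = C:  0.0949·cos θ + -0.2487·sin θ = 0.1560
  √(A²+B²)=0.2662;  θ1 = -1.2063+0.9445 ≈ -0.2617
φ2=120.0° → target in arm frame (-0.0433, -0.0271)
  A=0.1833, B=-0.2487, C=(l²−L²−A²−y'²−z²)/(2L)=0.0872
  θ2 = atan2(B,A) + arccos(C/0.3090) = 0.3490
arm 3 (φ=240.0°): x'=-0.0018, y'=0.0511
  e−x'=0.1418;  (l²−L²−(e−x')²−y'²−z²)/2L = 0.1196
  √(A²+B²)=0.2863;  θ3 = -1.0527+1.1399 ≈ 0.0872

θ₁ = -0.2617, θ₂ = 0.3490, θ₃ = 0.0872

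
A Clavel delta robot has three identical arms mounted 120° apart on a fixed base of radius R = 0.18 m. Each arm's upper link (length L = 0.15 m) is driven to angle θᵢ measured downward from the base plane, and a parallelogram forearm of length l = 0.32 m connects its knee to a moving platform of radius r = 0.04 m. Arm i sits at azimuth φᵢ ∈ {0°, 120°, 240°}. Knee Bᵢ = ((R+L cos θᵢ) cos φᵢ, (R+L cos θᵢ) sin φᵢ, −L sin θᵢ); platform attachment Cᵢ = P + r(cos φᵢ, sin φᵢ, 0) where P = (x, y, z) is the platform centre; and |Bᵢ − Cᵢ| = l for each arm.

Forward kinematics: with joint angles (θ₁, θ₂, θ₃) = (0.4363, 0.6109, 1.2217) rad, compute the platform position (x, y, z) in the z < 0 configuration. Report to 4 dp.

φ1=0.0°: virtual centre (0.2759, 0.0000, -0.0634), radius l
φ2=120.0°: virtual centre (-0.1314, 0.2277, -0.0860), radius l
arm 3 at φ=240.0°: (R−r)+L cos θ3 = 0.1913;  centre 3 = (-0.0957, -0.1657, -0.1410)
subtract pairs → two planes through P
plane₁₂: -0.8148x+0.4553y+-0.0453z = -0.0037
det = 0.6084;  x = 0.0197+-0.1408z,  y = 0.0273+-0.1524z
quadratic in z: (1.0430)z²+(0.1906)z+(-0.0320)=0, √Δ=0.4121 → z ∈ {-0.2889, 0.1062}; z = -0.2889 (taking z<0)
x = 0.0604, y = 0.0713

(0.0604, 0.0713, -0.2889)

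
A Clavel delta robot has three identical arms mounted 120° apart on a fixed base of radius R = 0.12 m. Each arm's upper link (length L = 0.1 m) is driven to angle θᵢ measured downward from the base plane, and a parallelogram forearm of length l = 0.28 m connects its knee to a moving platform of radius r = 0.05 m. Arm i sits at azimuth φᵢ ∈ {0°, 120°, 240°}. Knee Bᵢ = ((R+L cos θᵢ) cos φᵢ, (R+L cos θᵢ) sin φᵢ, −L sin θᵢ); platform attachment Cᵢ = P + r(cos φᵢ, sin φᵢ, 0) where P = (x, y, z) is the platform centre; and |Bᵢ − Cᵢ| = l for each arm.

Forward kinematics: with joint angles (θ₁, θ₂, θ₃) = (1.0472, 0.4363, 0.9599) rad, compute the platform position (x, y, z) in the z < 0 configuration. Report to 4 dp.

φ1=0.0°: virtual centre (0.1200, 0.0000, -0.0866), radius l
arm 2 at φ=120.0°: (R−r)+L cos θ2 = 0.1606;  O2 = (-0.0803, 0.1391, -0.0423)
arm 3 at φ=240.0°: (R−r)+L cos θ3 = 0.1274;  O3 = (-0.0637, -0.1103, -0.0819)
subtract pairs → two planes through P
plane₁₂: -0.4006x+0.2782y+0.0887z = 0.0057
Cramer: x(z) = -0.0081+0.1163z;  y(z) = 0.0088-0.1512z
sphere 1 gives Az²+Bz+C=0 with A=1.0364, B=0.1407, C=-0.0544;  B²−4AC=0.2454;  roots -0.3069, 0.1711;  negative root z = -0.3069
x = -0.0438, y = 0.0552

(-0.0438, 0.0552, -0.3069)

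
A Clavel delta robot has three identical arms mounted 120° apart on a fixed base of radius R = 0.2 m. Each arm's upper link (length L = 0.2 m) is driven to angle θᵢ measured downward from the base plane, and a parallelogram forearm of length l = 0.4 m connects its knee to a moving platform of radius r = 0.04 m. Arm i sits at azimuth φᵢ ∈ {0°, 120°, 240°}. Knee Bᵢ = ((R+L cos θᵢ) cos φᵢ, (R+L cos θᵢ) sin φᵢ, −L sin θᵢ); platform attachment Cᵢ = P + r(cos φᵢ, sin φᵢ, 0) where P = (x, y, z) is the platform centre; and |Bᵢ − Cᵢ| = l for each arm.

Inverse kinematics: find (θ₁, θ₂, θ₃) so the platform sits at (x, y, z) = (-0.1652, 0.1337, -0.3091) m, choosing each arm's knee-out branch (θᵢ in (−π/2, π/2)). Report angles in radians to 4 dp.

rotate P by −φ1: (-0.1652, 0.1337, -0.3091)
  A cos θ + B sin θ = C:  0.3252·cos θ + -0.3091·sin θ = -0.2479
  θ1 = atan2(B,A) + arccos(C/0.4487) = 1.3963
rotate P by −φ2: (0.1984, 0.0762, -0.3091)
  A=-0.0384, B=-0.3091, C=(l²−L²−A²−y'²−z²)/(2L)=0.0429
  √(A²+B²)=0.3115;  θ2 = -1.6944+1.4325 ≈ -0.2618
rotate P by −φ3: (-0.0332, -0.2099, -0.3091)
  A=0.1932, B=-0.3091, C=(l²−L²−A²−y'²−z²)/(2L)=-0.1423
  θ3 = atan2(B,A) + arccos(C/0.3645) = 0.9597

θ₁ = 1.3963, θ₂ = -0.2618, θ₃ = 0.9597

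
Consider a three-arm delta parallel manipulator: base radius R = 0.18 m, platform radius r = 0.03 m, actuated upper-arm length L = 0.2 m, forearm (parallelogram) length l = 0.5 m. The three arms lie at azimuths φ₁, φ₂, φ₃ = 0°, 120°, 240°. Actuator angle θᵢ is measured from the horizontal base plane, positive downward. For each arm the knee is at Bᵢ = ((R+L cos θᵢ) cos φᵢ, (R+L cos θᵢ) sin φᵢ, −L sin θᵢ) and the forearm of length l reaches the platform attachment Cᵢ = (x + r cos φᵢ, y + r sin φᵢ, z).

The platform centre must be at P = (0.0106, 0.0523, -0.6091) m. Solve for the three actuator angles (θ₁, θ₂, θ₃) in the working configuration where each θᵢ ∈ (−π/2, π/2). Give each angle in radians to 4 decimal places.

rotate P by −φ1: (0.0106, 0.0523, -0.6091)
  A cos θ + B sin θ = C:  0.1394·cos θ + -0.6091·sin θ = -0.4579
  γ=atan2(-0.6091,0.1394)=-1.3458;  ψ=arccos(-0.7329)=2.3933;  θ1=γ+ψ≈1.0475
rotate P by −φ2: (0.0400, -0.0353, -0.6091)
  e−x'=0.1100;  (l²−L²−(e−x')²−y'²−z²)/2L = -0.4359
  √(A²+B²)=0.6190;  θ2 = -1.3921+2.3521 ≈ 0.9600
φ3=240.0° → target in arm frame (-0.0506, -0.0170)
  e−x'=0.2006;  (l²−L²−(e−x')²−y'²−z²)/2L = -0.5038
  γ=atan2(-0.6091,0.2006)=-1.2527;  ψ=arccos(-0.7856)=2.4745;  θ3=γ+ψ≈1.2219

θ₁ = 1.0475, θ₂ = 0.9600, θ₃ = 1.2219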